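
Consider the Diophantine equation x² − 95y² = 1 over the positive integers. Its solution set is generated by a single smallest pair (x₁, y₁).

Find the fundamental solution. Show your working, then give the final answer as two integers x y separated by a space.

39 4

d=95: √d = [9; 1,2,1,18] (ℓ=4, even), read p_3/q_3
a_0=9:  p_0=9·1+0=9,  q_0=9·0+1=1
…
a_2=2:  p_2=2·10+9=29,  q_2=2·1+1=3
a_3=1:  p_3=1·29+10=39,  q_3=1·3+1=4
→ (39, 4).  Check: 39²=1521, 95·4²=1520, difference 1.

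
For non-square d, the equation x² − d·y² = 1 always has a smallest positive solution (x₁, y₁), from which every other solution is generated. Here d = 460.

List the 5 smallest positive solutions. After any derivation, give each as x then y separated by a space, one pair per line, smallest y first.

2535751 118230
12860066268001 599603681460
65219851798297071751 3040891269731634690
330762608834754335913072001 15421886156225925189922920
1677463232230609064240018182143751 78212126485069051161274736991150

√460 = [21; 2,4,3,1,2,10,2,1,3,4,2,42, …], period ℓ=12 (even) → k=11
i=0: a=21 ⇒ p=21, q=1
i=1: a=2 ⇒ p=43, q=2
i=2: a=4 ⇒ p=193, q=9
i=3: a=3 ⇒ p=622, q=29
…
i=5: a=2 ⇒ p=2252, q=105
i=6: a=10 ⇒ p=23335, q=1088
i=7: a=2 ⇒ p=48922, q=2281
…
i=9: a=3 ⇒ p=265693, q=12388
i=10: a=4 ⇒ p=1135029, q=52921
i=11: a=2 ⇒ p=2535751, q=118230
fundamental: x₁=2535751, y₁=118230  (since 6430033134001 − 460·13978332900 = 1)
k=2:  x_2 = 2535751·2535751+460·118230·118230 = 12860066268001,  y_2 = 2535751·118230+118230·2535751 = 599603681460
k=3:  x_3 = 2535751·12860066268001+460·118230·599603681460 = 65219851798297071751,  y_3 = 2535751·599603681460+118230·12860066268001 = 3040891269731634690
k=4:  x_4 = 2535751·65219851798297071751+460·118230·3040891269731634690 = 330762608834754335913072001,  y_4 = 2535751·3040891269731634690+118230·65219851798297071751 = 15421886156225925189922920
k=5:  x_5 = 2535751·330762608834754335913072001+460·118230·15421886156225925189922920 = 1677463232230609064240018182143751,  y_5 = 2535751·15421886156225925189922920+118230·330762608834754335913072001 = 78212126485069051161274736991150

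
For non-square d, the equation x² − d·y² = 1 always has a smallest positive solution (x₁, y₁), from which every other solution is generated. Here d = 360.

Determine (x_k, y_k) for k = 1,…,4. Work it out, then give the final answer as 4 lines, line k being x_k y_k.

19 1
721 38
27379 1443
1039681 54796

√360 = [18; 1,36, …], period ℓ=2 (even) → k=1
step 0: (18, 1)  from 18·(1,0) + (0,1)
step 1: (19, 1)  from 1·(18,1) + (1,0)
(x₁, y₁) = (19, 1);  19² − 360·1² = 1 ✓
(x_2, y_2) = (19·19 + 360·1·1, 19·1 + 1·19) = (721, 38)
(x_3, y_3) = (19·721 + 360·1·38, 19·38 + 1·721) = (27379, 1443)
(x_4, y_4) = (19·27379 + 360·1·1443, 19·1443 + 1·27379) = (1039681, 54796)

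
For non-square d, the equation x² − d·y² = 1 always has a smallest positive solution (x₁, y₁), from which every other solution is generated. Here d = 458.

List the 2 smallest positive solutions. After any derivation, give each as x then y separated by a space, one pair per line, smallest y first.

[21; 2,2,42] for √458; ℓ=3 ⇒ convergent index 5
a_0=21:  p_0=21·1+0=21,  q_0=21·0+1=1
a_1=2:  p_1=2·21+1=43,  q_1=2·1+0=2
a_2=2:  p_2=2·43+21=107,  q_2=2·2+1=5
a_3=42:  p_3=42·107+43=4537,  q_3=42·5+2=212
a_4=2:  p_4=2·4537+107=9181,  q_4=2·212+5=429
a_5=2:  p_5=2·9181+4537=22899,  q_5=2·429+212=1070
(x₁, y₁) = (22899, 1070);  22899² − 458·1070² = 1 ✓
n=2: (22899,1070)∘(22899,1070) = (22899·22899+458·1070·1070, 22899·1070+1070·22899) = (1048728401,49003860)

22899 1070
1048728401 49003860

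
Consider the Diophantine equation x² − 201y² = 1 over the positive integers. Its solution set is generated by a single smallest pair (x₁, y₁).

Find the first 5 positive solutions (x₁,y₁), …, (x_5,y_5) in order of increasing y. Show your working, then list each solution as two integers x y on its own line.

515095 36332
530645718049 37428863080
546665912276384215 38558840456348868
563169756167477608732801 39722931849688611461840
580171851105627091828167877975 40922167162192151801416600732

√201 → a₀=14, period (5,1,1,1,2,…,1,5,28); ℓ=14 even so k=13
a_0=14:  p_0=14·1+0=14,  q_0=14·0+1=1
a_1=5:  p_1=5·14+1=71,  q_1=5·1+0=5
…
a_3=1:  p_3=1·85+71=156,  q_3=1·6+5=11
a_4=1:  p_4=1·156+85=241,  q_4=1·11+6=17
a_5=2:  p_5=2·241+156=638,  q_5=2·17+11=45
a_6=1:  p_6=1·638+241=879,  q_6=1·45+17=62
…
a_8=1:  p_8=1·7670+879=8549,  q_8=1·541+62=603
a_9=2:  p_9=2·8549+7670=24768,  q_9=2·603+541=1747
a_10=1:  p_10=1·24768+8549=33317,  q_10=1·1747+603=2350
a_11=1:  p_11=1·33317+24768=58085,  q_11=1·2350+1747=4097
a_12=1:  p_12=1·58085+33317=91402,  q_12=1·4097+2350=6447
a_13=5:  p_13=5·91402+58085=515095,  q_13=5·6447+4097=36332
fundamental: x₁=515095, y₁=36332  (since 265322859025 − 201·1320014224 = 1)
k=2:  x_2 = 515095·515095+201·36332·36332 = 530645718049,  y_2 = 515095·36332+36332·515095 = 37428863080
k=3:  x_3 = 515095·530645718049+201·36332·37428863080 = 546665912276384215,  y_3 = 515095·37428863080+36332·530645718049 = 38558840456348868
k=4:  x_4 = 515095·546665912276384215+201·36332·38558840456348868 = 563169756167477608732801,  y_4 = 515095·38558840456348868+36332·546665912276384215 = 39722931849688611461840
k=5:  x_5 = 515095·563169756167477608732801+201·36332·39722931849688611461840 = 580171851105627091828167877975,  y_5 = 515095·39722931849688611461840+36332·563169756167477608732801 = 40922167162192151801416600732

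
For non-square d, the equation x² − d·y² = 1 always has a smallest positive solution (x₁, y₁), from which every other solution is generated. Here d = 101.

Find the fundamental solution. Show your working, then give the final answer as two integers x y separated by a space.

d=101: √d = [10; 20] (ℓ=1, odd), read p_1/q_1
a_0=10:  p_0=10·1+0=10,  q_0=10·0+1=1
a_1=20:  p_1=20·10+1=201,  q_1=20·1+0=20
→ (201, 20).  Check: 201²=40401, 101·20²=40400, difference 1.

201 20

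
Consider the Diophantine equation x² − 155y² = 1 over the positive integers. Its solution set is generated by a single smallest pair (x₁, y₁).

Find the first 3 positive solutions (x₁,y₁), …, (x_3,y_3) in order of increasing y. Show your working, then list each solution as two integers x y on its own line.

[12; 2,4,2,24] for √155; ℓ=4 ⇒ convergent index 3
k=0  a_k=12  p_k/q_k = 12/1
k=1  a_k=2  p_k/q_k = 25/2
k=2  a_k=4  p_k/q_k = 112/9
k=3  a_k=2  p_k/q_k = 249/20
fundamental: x₁=249, y₁=20  (since 62001 − 155·400 = 1)
k=2:  x_2 = 249·249+155·20·20 = 124001,  y_2 = 249·20+20·249 = 9960
k=3:  x_3 = 249·124001+155·20·9960 = 61752249,  y_3 = 249·9960+20·124001 = 4960060

249 20
124001 9960
61752249 4960060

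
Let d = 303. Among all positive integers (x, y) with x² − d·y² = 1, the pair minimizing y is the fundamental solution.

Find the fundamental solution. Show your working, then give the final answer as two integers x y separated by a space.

2524 145

[17; 2,2,5,2,2,34] for √303; ℓ=6 ⇒ convergent index 5
i=0: a=17 ⇒ p=17, q=1
…
i=3: a=5 ⇒ p=470, q=27
i=4: a=2 ⇒ p=1027, q=59
i=5: a=2 ⇒ p=2524, q=145
(x₁, y₁) = (2524, 145);  2524² − 303·145² = 1 ✓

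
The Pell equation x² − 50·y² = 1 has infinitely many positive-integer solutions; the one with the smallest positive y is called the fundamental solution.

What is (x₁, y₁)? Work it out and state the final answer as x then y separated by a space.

99 14

√50 = [7; 14, …], period ℓ=1 (odd) → k=1
k=0  a_k=7  p_k/q_k = 7/1
k=1  a_k=14  p_k/q_k = 99/14
(x₁, y₁) = (99, 14);  99² − 50·14² = 1 ✓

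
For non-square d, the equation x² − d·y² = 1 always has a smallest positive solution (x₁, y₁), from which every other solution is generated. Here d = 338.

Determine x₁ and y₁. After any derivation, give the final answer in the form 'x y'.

114243 6214

[18; 2,1,1,2,36] for √338; ℓ=5 ⇒ convergent index 9
step 0: (18, 1)  from 18·(1,0) + (0,1)
step 1: (37, 2)  from 2·(18,1) + (1,0)
step 2: (55, 3)  from 1·(37,2) + (18,1)
step 3: (92, 5)  from 1·(55,3) + (37,2)
…
step 5: (8696, 473)  from 36·(239,13) + (92,5)
…
step 8: (43958, 2391)  from 1·(26327,1432) + (17631,959)
step 9: (114243, 6214)  from 2·(43958,2391) + (26327,1432)
(x₁, y₁) = (114243, 6214);  114243² − 338·6214² = 1 ✓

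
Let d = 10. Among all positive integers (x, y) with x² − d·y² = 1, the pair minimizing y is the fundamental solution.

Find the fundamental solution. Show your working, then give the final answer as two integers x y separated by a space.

√10 → a₀=3, period (6); ℓ=1 odd so k=1
a_0=3:  p_0=3·1+0=3,  q_0=3·0+1=1
a_1=6:  p_1=6·3+1=19,  q_1=6·1+0=6
fundamental: x₁=19, y₁=6  (since 361 − 10·36 = 1)

19 6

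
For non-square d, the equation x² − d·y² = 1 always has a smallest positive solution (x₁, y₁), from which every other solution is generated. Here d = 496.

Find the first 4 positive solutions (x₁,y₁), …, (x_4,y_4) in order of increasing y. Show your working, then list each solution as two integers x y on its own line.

d=496: √d = [22; 3,1,2,4,1,…,1,3,44] (ℓ=16, even), read p_15/q_15
step 0: (22, 1)  from 22·(1,0) + (0,1)
step 1: (67, 3)  from 3·(22,1) + (1,0)
…
step 4: (1069, 48)  from 4·(245,11) + (89,4)
…
step 7: (6080, 273)  from 2·(2383,107) + (1314,59)
…
step 9: (35166, 1579)  from 2·(14543,653) + (6080,273)
step 10: (49709, 2232)  from 1·(35166,1579) + (14543,653)
step 11: (84875, 3811)  from 1·(49709,2232) + (35166,1579)
step 12: (389209, 17476)  from 4·(84875,3811) + (49709,2232)
…
step 14: (1252502, 56239)  from 1·(863293,38763) + (389209,17476)
step 15: (4620799, 207480)  from 3·(1252502,56239) + (863293,38763)
(x₁, y₁) = (4620799, 207480);  4620799² − 496·207480² = 1 ✓
(4620799+207480√496)^2 = 42703566796801 + 1917446753040√496
(4620799+207480√496)^3 = 394649197502177907199 + 17720272078000750440√496
(4620799+207480√496)^4 = 3647189234337689639247667201 + 163763630995505661818050080√496

4620799 207480
42703566796801 1917446753040
394649197502177907199 17720272078000750440
3647189234337689639247667201 163763630995505661818050080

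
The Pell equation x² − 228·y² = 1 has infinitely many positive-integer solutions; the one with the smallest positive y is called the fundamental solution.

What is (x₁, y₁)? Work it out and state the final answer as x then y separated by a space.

√228 = [15; 10,30, …], period ℓ=2 (even) → k=1
a_0=15:  p_0=15·1+0=15,  q_0=15·0+1=1
a_1=10:  p_1=10·15+1=151,  q_1=10·1+0=10
fundamental: x₁=151, y₁=10  (since 22801 − 228·100 = 1)

151 10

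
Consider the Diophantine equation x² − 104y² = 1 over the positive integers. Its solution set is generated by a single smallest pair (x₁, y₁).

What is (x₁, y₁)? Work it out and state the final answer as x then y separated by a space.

51 5

d=104: √d = [10; 5,20] (ℓ=2, even), read p_1/q_1
a_0=10:  p_0=10·1+0=10,  q_0=10·0+1=1
a_1=5:  p_1=5·10+1=51,  q_1=5·1+0=5
→ (51, 5).  Check: 51²=2601, 104·5²=2600, difference 1.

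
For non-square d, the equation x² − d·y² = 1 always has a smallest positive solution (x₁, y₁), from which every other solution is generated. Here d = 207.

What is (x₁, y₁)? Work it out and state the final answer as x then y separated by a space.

[14; 2,1,1,2,1,1,2,28] for √207; ℓ=8 ⇒ convergent index 7
k=0  a_k=14  p_k/q_k = 14/1
…
k=2  a_k=1  p_k/q_k = 43/3
k=3  a_k=1  p_k/q_k = 72/5
k=4  a_k=2  p_k/q_k = 187/13
k=5  a_k=1  p_k/q_k = 259/18
k=6  a_k=1  p_k/q_k = 446/31
k=7  a_k=2  p_k/q_k = 1151/80
(x₁, y₁) = (1151, 80);  1151² − 207·80² = 1 ✓

1151 80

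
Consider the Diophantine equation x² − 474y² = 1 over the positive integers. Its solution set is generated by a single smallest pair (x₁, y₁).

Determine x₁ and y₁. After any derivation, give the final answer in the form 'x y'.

d=474: √d = [21; 1,3,2,1,1,…,3,1,42] (ℓ=14, even), read p_13/q_13
a_0=21:  p_0=21·1+0=21,  q_0=21·0+1=1
…
a_2=3:  p_2=3·22+21=87,  q_2=3·1+1=4
a_3=2:  p_3=2·87+22=196,  q_3=2·4+1=9
…
a_6=1:  p_6=1·479+283=762,  q_6=1·22+13=35
a_7=6:  p_7=6·762+479=5051,  q_7=6·35+22=232
a_8=1:  p_8=1·5051+762=5813,  q_8=1·232+35=267
…
a_11=2:  p_11=2·16677+10864=44218,  q_11=2·766+499=2031
a_12=3:  p_12=3·44218+16677=149331,  q_12=3·2031+766=6859
a_13=1:  p_13=1·149331+44218=193549,  q_13=1·6859+2031=8890
→ (193549, 8890).  Check: 193549²=37461215401, 474·8890²=37461215400, difference 1.

193549 8890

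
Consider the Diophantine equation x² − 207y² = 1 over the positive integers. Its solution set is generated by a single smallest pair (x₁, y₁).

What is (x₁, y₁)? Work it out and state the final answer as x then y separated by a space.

1151 80

d=207: √d = [14; 2,1,1,2,1,1,2,28] (ℓ=8, even), read p_7/q_7
a_0=14:  p_0=14·1+0=14,  q_0=14·0+1=1
a_1=2:  p_1=2·14+1=29,  q_1=2·1+0=2
a_2=1:  p_2=1·29+14=43,  q_2=1·2+1=3
a_3=1:  p_3=1·43+29=72,  q_3=1·3+2=5
a_4=2:  p_4=2·72+43=187,  q_4=2·5+3=13
a_5=1:  p_5=1·187+72=259,  q_5=1·13+5=18
a_6=1:  p_6=1·259+187=446,  q_6=1·18+13=31
a_7=2:  p_7=2·446+259=1151,  q_7=2·31+18=80
→ (1151, 80).  Check: 1151²=1324801, 207·80²=1324800, difference 1.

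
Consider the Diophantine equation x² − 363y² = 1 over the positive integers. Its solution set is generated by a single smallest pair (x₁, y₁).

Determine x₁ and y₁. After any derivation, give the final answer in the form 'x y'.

362 19

[19; 19,38] for √363; ℓ=2 ⇒ convergent index 1
k=0  a_k=19  p_k/q_k = 19/1
k=1  a_k=19  p_k/q_k = 362/19
→ (362, 19).  Check: 362²=131044, 363·19²=131043, difference 1.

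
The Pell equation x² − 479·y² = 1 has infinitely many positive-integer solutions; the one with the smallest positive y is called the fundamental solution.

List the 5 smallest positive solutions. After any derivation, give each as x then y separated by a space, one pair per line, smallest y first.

√479 → a₀=21, period (1,7,1,3,2,21,2,3,1,7,1,42); ℓ=12 even so k=11
step 0: (21, 1)  from 21·(1,0) + (0,1)
step 1: (22, 1)  from 1·(21,1) + (1,0)
step 2: (175, 8)  from 7·(22,1) + (21,1)
step 3: (197, 9)  from 1·(175,8) + (22,1)
step 4: (766, 35)  from 3·(197,9) + (175,8)
…
step 6: (37075, 1694)  from 21·(1729,79) + (766,35)
…
step 8: (264712, 12095)  from 3·(75879,3467) + (37075,1694)
…
step 10: (2648849, 121029)  from 7·(340591,15562) + (264712,12095)
step 11: (2989440, 136591)  from 1·(2648849,121029) + (340591,15562)
→ (2989440, 136591).  Check: 2989440²=8936751513600, 479·136591²=8936751513599, difference 1.
k=2:  x_2 = 2989440·2989440+479·136591·136591 = 17873503027199,  y_2 = 2989440·136591+136591·2989440 = 816661198080
k=3:  x_3 = 2989440·17873503027199+479·136591·816661198080 = 106863529779256567680,  y_3 = 2989440·816661198080+136591·17873503027199 = 4882719303976413809
k=4:  x_4 = 2989440·106863529779256567680+479·136591·4882719303976413809 = 638924220926583633867571201,  y_4 = 2989440·4882719303976413809+136591·106863529779256567680 = 29193192792157684333155840
k=5:  x_5 = 2989440·638924220926583633867571201+479·136591·29193192792157684333155840 = 3820051246013425493328364845667200,  y_5 = 2989440·29193192792157684333155840+136591·638924220926583633867571201 = 174542596521170852986514812245391

2989440 136591
17873503027199 816661198080
106863529779256567680 4882719303976413809
638924220926583633867571201 29193192792157684333155840
3820051246013425493328364845667200 174542596521170852986514812245391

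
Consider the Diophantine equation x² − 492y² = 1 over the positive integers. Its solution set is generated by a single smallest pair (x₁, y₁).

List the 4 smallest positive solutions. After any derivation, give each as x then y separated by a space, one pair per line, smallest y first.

29767 1342
1772148577 79894628
105503093353351 4756446782010
6281021157926249857 283170302640288712

[22; 5,1,1,10,1,1,5,44] for √492; ℓ=8 ⇒ convergent index 7
a_0=22:  p_0=22·1+0=22,  q_0=22·0+1=1
a_1=5:  p_1=5·22+1=111,  q_1=5·1+0=5
a_2=1:  p_2=1·111+22=133,  q_2=1·5+1=6
…
a_6=1:  p_6=1·2817+2573=5390,  q_6=1·127+116=243
a_7=5:  p_7=5·5390+2817=29767,  q_7=5·243+127=1342
→ (29767, 1342).  Check: 29767²=886074289, 492·1342²=886074288, difference 1.
(x_2, y_2) = (29767·29767 + 492·1342·1342, 29767·1342 + 1342·29767) = (1772148577, 79894628)
(x_3, y_3) = (29767·1772148577 + 492·1342·79894628, 29767·79894628 + 1342·1772148577) = (105503093353351, 4756446782010)
(x_4, y_4) = (29767·105503093353351 + 492·1342·4756446782010, 29767·4756446782010 + 1342·105503093353351) = (6281021157926249857, 283170302640288712)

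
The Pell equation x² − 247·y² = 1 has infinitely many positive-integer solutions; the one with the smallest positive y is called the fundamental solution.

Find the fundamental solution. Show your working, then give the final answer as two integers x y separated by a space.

d=247: √d = [15; 1,2,1,1,9,1,9,1,1,2,1,30] (ℓ=12, even), read p_11/q_11
k=0  a_k=15  p_k/q_k = 15/1
k=1  a_k=1  p_k/q_k = 16/1
k=2  a_k=2  p_k/q_k = 47/3
k=3  a_k=1  p_k/q_k = 63/4
k=4  a_k=1  p_k/q_k = 110/7
k=5  a_k=9  p_k/q_k = 1053/67
…
k=8  a_k=1  p_k/q_k = 12683/807
k=9  a_k=1  p_k/q_k = 24203/1540
k=10  a_k=2  p_k/q_k = 61089/3887
k=11  a_k=1  p_k/q_k = 85292/5427
(x₁, y₁) = (85292, 5427);  85292² − 247·5427² = 1 ✓

85292 5427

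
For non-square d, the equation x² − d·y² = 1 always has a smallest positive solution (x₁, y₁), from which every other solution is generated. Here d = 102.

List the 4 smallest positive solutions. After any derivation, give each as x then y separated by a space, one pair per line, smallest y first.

√102 = [10; 10,20, …], period ℓ=2 (even) → k=1
i=0: a=10 ⇒ p=10, q=1
i=1: a=10 ⇒ p=101, q=10
→ (101, 10).  Check: 101²=10201, 102·10²=10200, difference 1.
(101+10√102)^2 = 20401 + 2020√102
(101+10√102)^3 = 4120901 + 408030√102
(101+10√102)^4 = 832401601 + 82420040√102

101 10
20401 2020
4120901 408030
832401601 82420040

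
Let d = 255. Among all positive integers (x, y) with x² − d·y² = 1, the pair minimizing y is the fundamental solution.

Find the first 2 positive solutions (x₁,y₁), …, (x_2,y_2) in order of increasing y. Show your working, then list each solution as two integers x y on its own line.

16 1
511 32

√255 → a₀=15, period (1,30); ℓ=2 even so k=1
step 0: (15, 1)  from 15·(1,0) + (0,1)
step 1: (16, 1)  from 1·(15,1) + (1,0)
→ (16, 1).  Check: 16²=256, 255·1²=255, difference 1.
k=2:  x_2 = 16·16+255·1·1 = 511,  y_2 = 16·1+1·16 = 32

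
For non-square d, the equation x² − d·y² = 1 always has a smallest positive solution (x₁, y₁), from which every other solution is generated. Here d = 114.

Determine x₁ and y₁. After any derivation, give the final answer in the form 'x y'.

[10; 1,2,10,2,1,20] for √114; ℓ=6 ⇒ convergent index 5
step 0: (10, 1)  from 10·(1,0) + (0,1)
step 1: (11, 1)  from 1·(10,1) + (1,0)
…
step 4: (694, 65)  from 2·(331,31) + (32,3)
step 5: (1025, 96)  from 1·(694,65) + (331,31)
fundamental: x₁=1025, y₁=96  (since 1050625 − 114·9216 = 1)

1025 96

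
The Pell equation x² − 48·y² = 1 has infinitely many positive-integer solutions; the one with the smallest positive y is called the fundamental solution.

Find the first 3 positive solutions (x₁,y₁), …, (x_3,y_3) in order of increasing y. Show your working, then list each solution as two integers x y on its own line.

√48 → a₀=6, period (1,12); ℓ=2 even so k=1
k=0  a_k=6  p_k/q_k = 6/1
k=1  a_k=1  p_k/q_k = 7/1
→ (7, 1).  Check: 7²=49, 48·1²=48, difference 1.
k=2:  x_2 = 7·7+48·1·1 = 97,  y_2 = 7·1+1·7 = 14
k=3:  x_3 = 7·97+48·1·14 = 1351,  y_3 = 7·14+1·97 = 195

7 1
97 14
1351 195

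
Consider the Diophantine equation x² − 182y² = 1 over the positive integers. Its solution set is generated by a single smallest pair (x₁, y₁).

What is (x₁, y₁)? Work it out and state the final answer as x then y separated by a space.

27 2

[13; 2,26] for √182; ℓ=2 ⇒ convergent index 1
k=0  a_k=13  p_k/q_k = 13/1
k=1  a_k=2  p_k/q_k = 27/2
fundamental: x₁=27, y₁=2  (since 729 − 182·4 = 1)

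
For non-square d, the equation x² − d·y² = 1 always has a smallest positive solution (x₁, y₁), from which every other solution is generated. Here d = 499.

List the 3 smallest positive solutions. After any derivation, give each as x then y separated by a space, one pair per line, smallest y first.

√499 → a₀=22, period (2,1,21,1,2,44); ℓ=6 even so k=5
i=0: a=22 ⇒ p=22, q=1
…
i=3: a=21 ⇒ p=1452, q=65
i=4: a=1 ⇒ p=1519, q=68
i=5: a=2 ⇒ p=4490, q=201
fundamental: x₁=4490, y₁=201  (since 20160100 − 499·40401 = 1)
(4490+201√499)^2 = 40320199 + 1804980√499
(4490+201√499)^3 = 362075382530 + 16208720199√499

4490 201
40320199 1804980
362075382530 16208720199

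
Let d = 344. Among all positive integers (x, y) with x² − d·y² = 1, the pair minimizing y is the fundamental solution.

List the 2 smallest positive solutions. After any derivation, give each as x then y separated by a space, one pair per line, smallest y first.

d=344: √d = [18; 1,1,4,1,3,1,4,1,1,36] (ℓ=10, even), read p_9/q_9
k=0  a_k=18  p_k/q_k = 18/1
k=1  a_k=1  p_k/q_k = 19/1
k=2  a_k=1  p_k/q_k = 37/2
k=3  a_k=4  p_k/q_k = 167/9
k=4  a_k=1  p_k/q_k = 204/11
k=5  a_k=3  p_k/q_k = 779/42
k=6  a_k=1  p_k/q_k = 983/53
k=7  a_k=4  p_k/q_k = 4711/254
k=8  a_k=1  p_k/q_k = 5694/307
k=9  a_k=1  p_k/q_k = 10405/561
fundamental: x₁=10405, y₁=561  (since 108264025 − 344·314721 = 1)
(10405+561√344)^2 = 216528049 + 11674410√344

10405 561
216528049 11674410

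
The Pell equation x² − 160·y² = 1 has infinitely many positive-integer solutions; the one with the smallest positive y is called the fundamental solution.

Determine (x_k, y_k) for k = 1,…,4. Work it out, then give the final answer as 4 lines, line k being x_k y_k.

√160 = [12; 1,1,1,5,1,1,1,24, …], period ℓ=8 (even) → k=7
k=0  a_k=12  p_k/q_k = 12/1
…
k=2  a_k=1  p_k/q_k = 25/2
…
k=4  a_k=5  p_k/q_k = 215/17
…
k=6  a_k=1  p_k/q_k = 468/37
k=7  a_k=1  p_k/q_k = 721/57
→ (721, 57).  Check: 721²=519841, 160·57²=519840, difference 1.
(721+57√160)^2 = 1039681 + 82194√160
(721+57√160)^3 = 1499219281 + 118523691√160
(721+57√160)^4 = 2161873163521 + 170911080228√160

721 57
1039681 82194
1499219281 118523691
2161873163521 170911080228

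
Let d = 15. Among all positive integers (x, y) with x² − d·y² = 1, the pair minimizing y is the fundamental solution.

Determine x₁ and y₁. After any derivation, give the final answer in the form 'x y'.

4 1

√15 = [3; 1,6, …], period ℓ=2 (even) → k=1
step 0: (3, 1)  from 3·(1,0) + (0,1)
step 1: (4, 1)  from 1·(3,1) + (1,0)
fundamental: x₁=4, y₁=1  (since 16 − 15·1 = 1)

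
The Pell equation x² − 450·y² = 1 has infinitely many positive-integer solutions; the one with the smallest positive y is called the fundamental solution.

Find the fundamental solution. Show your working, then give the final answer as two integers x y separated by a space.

d=450: √d = [21; 4,1,2,4,2,1,4,42] (ℓ=8, even), read p_7/q_7
step 0: (21, 1)  from 21·(1,0) + (0,1)
…
step 4: (1294, 61)  from 4·(297,14) + (106,5)
…
step 6: (4179, 197)  from 1·(2885,136) + (1294,61)
step 7: (19601, 924)  from 4·(4179,197) + (2885,136)
fundamental: x₁=19601, y₁=924  (since 384199201 − 450·853776 = 1)

19601 924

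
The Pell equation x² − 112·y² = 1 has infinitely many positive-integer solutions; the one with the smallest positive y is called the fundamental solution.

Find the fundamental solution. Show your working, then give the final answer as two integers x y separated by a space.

127 12

[10; 1,1,2,1,1,20] for √112; ℓ=6 ⇒ convergent index 5
k=0  a_k=10  p_k/q_k = 10/1
…
k=2  a_k=1  p_k/q_k = 21/2
k=3  a_k=2  p_k/q_k = 53/5
k=4  a_k=1  p_k/q_k = 74/7
k=5  a_k=1  p_k/q_k = 127/12
→ (127, 12).  Check: 127²=16129, 112·12²=16128, difference 1.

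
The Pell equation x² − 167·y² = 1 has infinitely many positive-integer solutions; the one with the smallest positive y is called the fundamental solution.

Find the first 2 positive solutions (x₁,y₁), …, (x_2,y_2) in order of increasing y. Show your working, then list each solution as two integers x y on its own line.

168 13
56447 4368

√167 → a₀=12, period (1,11,1,24); ℓ=4 even so k=3
step 0: (12, 1)  from 12·(1,0) + (0,1)
…
step 2: (155, 12)  from 11·(13,1) + (12,1)
step 3: (168, 13)  from 1·(155,12) + (13,1)
→ (168, 13).  Check: 168²=28224, 167·13²=28223, difference 1.
n=2: (168,13)∘(168,13) = (168·168+167·13·13, 168·13+13·168) = (56447,4368)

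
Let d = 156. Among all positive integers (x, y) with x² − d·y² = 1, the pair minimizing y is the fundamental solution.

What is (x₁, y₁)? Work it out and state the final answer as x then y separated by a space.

d=156: √d = [12; 2,24] (ℓ=2, even), read p_1/q_1
step 0: (12, 1)  from 12·(1,0) + (0,1)
step 1: (25, 2)  from 2·(12,1) + (1,0)
fundamental: x₁=25, y₁=2  (since 625 − 156·4 = 1)

25 2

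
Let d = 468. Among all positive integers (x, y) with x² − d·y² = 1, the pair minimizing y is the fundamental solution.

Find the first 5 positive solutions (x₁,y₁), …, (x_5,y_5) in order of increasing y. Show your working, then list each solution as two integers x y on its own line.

649 30
842401 38940
1093435849 50544090
1419278889601 65606189880
1842222905266249 85156783920150

√468 → a₀=21, period (1,1,1,2,1,1,1,42); ℓ=8 even so k=7
a_0=21:  p_0=21·1+0=21,  q_0=21·0+1=1
…
a_4=2:  p_4=2·65+43=173,  q_4=2·3+2=8
…
a_6=1:  p_6=1·238+173=411,  q_6=1·11+8=19
a_7=1:  p_7=1·411+238=649,  q_7=1·19+11=30
→ (649, 30).  Check: 649²=421201, 468·30²=421200, difference 1.
(x_2, y_2) = (649·649 + 468·30·30, 649·30 + 30·649) = (842401, 38940)
(x_3, y_3) = (649·842401 + 468·30·38940, 649·38940 + 30·842401) = (1093435849, 50544090)
(x_4, y_4) = (649·1093435849 + 468·30·50544090, 649·50544090 + 30·1093435849) = (1419278889601, 65606189880)
(x_5, y_5) = (649·1419278889601 + 468·30·65606189880, 649·65606189880 + 30·1419278889601) = (1842222905266249, 85156783920150)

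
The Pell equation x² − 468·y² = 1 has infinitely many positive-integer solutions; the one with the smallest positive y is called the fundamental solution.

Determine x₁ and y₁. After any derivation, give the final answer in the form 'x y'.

d=468: √d = [21; 1,1,1,2,1,1,1,42] (ℓ=8, even), read p_7/q_7
a_0=21:  p_0=21·1+0=21,  q_0=21·0+1=1
a_1=1:  p_1=1·21+1=22,  q_1=1·1+0=1
…
a_6=1:  p_6=1·238+173=411,  q_6=1·11+8=19
a_7=1:  p_7=1·411+238=649,  q_7=1·19+11=30
fundamental: x₁=649, y₁=30  (since 421201 − 468·900 = 1)

649 30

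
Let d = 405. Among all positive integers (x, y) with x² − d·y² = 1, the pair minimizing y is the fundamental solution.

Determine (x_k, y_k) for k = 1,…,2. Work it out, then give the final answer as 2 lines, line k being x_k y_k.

√405 → a₀=20, period (8,40); ℓ=2 even so k=1
i=0: a=20 ⇒ p=20, q=1
i=1: a=8 ⇒ p=161, q=8
→ (161, 8).  Check: 161²=25921, 405·8²=25920, difference 1.
k=2:  x_2 = 161·161+405·8·8 = 51841,  y_2 = 161·8+8·161 = 2576

161 8
51841 2576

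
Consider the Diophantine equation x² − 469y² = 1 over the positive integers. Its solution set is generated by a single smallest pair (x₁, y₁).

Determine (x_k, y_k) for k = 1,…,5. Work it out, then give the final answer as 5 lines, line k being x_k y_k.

137215 6336
37655912449 1738788480
10333912053241855 477175722560064
2835935484733506355201 130951333540419575040
778265775065082237004568575 35936974463020168255667136

√469 → a₀=21, period (1,1,1,10,6,10,1,1,1,42); ℓ=10 even so k=9
a_0=21:  p_0=21·1+0=21,  q_0=21·0+1=1
…
a_3=1:  p_3=1·43+22=65,  q_3=1·2+1=3
a_4=10:  p_4=10·65+43=693,  q_4=10·3+2=32
a_5=6:  p_5=6·693+65=4223,  q_5=6·32+3=195
…
a_8=1:  p_8=1·47146+42923=90069,  q_8=1·2177+1982=4159
a_9=1:  p_9=1·90069+47146=137215,  q_9=1·4159+2177=6336
(x₁, y₁) = (137215, 6336);  137215² − 469·6336² = 1 ✓
n=2: (137215,6336)∘(137215,6336) = (137215·137215+469·6336·6336, 137215·6336+6336·137215) = (37655912449,1738788480)
n=3: (37655912449,1738788480)∘(137215,6336) = (137215·37655912449+469·6336·1738788480, 137215·1738788480+6336·37655912449) = (10333912053241855,477175722560064)
n=4: (10333912053241855,477175722560064)∘(137215,6336) = (137215·10333912053241855+469·6336·477175722560064, 137215·477175722560064+6336·10333912053241855) = (2835935484733506355201,130951333540419575040)
n=5: (2835935484733506355201,130951333540419575040)∘(137215,6336) = (137215·2835935484733506355201+469·6336·130951333540419575040, 137215·130951333540419575040+6336·2835935484733506355201) = (778265775065082237004568575,35936974463020168255667136)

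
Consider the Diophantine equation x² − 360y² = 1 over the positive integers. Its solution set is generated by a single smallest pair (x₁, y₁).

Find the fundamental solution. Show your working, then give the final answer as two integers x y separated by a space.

√360 → a₀=18, period (1,36); ℓ=2 even so k=1
a_0=18:  p_0=18·1+0=18,  q_0=18·0+1=1
a_1=1:  p_1=1·18+1=19,  q_1=1·1+0=1
(x₁, y₁) = (19, 1);  19² − 360·1² = 1 ✓

19 1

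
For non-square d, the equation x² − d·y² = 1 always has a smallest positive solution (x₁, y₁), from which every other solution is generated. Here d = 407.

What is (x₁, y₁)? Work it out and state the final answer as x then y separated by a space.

d=407: √d = [20; 5,1,2,1,5,40] (ℓ=6, even), read p_5/q_5
i=0: a=20 ⇒ p=20, q=1
i=1: a=5 ⇒ p=101, q=5
i=2: a=1 ⇒ p=121, q=6
…
i=4: a=1 ⇒ p=464, q=23
i=5: a=5 ⇒ p=2663, q=132
→ (2663, 132).  Check: 2663²=7091569, 407·132²=7091568, difference 1.

2663 132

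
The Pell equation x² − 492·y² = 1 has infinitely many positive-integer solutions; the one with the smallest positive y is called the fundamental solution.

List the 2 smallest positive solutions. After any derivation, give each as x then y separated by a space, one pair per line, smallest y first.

29767 1342
1772148577 79894628

√492 = [22; 5,1,1,10,1,1,5,44, …], period ℓ=8 (even) → k=7
i=0: a=22 ⇒ p=22, q=1
i=1: a=5 ⇒ p=111, q=5
i=2: a=1 ⇒ p=133, q=6
…
i=4: a=10 ⇒ p=2573, q=116
…
i=6: a=1 ⇒ p=5390, q=243
i=7: a=5 ⇒ p=29767, q=1342
→ (29767, 1342).  Check: 29767²=886074289, 492·1342²=886074288, difference 1.
(x_2, y_2) = (29767·29767 + 492·1342·1342, 29767·1342 + 1342·29767) = (1772148577, 79894628)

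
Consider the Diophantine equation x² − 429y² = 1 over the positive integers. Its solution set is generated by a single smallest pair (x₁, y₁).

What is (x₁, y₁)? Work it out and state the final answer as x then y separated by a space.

√429 → a₀=20, period (1,2,2,9,1,12,1,9,2,2,1,40); ℓ=12 even so k=11
a_0=20:  p_0=20·1+0=20,  q_0=20·0+1=1
a_1=1:  p_1=1·20+1=21,  q_1=1·1+0=1
…
a_4=9:  p_4=9·145+62=1367,  q_4=9·7+3=66
…
a_6=12:  p_6=12·1512+1367=19511,  q_6=12·73+66=942
…
a_8=9:  p_8=9·21023+19511=208718,  q_8=9·1015+942=10077
…
a_10=2:  p_10=2·438459+208718=1085636,  q_10=2·21169+10077=52415
a_11=1:  p_11=1·1085636+438459=1524095,  q_11=1·52415+21169=73584
fundamental: x₁=1524095, y₁=73584  (since 2322865569025 − 429·5414605056 = 1)

1524095 73584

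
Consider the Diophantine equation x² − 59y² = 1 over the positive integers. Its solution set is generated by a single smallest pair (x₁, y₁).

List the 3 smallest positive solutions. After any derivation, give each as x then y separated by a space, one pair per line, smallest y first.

√59 = [7; 1,2,7,2,1,14, …], period ℓ=6 (even) → k=5
step 0: (7, 1)  from 7·(1,0) + (0,1)
step 1: (8, 1)  from 1·(7,1) + (1,0)
…
step 4: (361, 47)  from 2·(169,22) + (23,3)
step 5: (530, 69)  from 1·(361,47) + (169,22)
fundamental: x₁=530, y₁=69  (since 280900 − 59·4761 = 1)
(530+69√59)^2 = 561799 + 73140√59
(530+69√59)^3 = 595506410 + 77528331√59

530 69
561799 73140
595506410 77528331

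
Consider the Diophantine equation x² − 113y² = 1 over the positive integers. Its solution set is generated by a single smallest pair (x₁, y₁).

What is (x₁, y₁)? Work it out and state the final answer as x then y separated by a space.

1204353 113296

d=113: √d = [10; 1,1,1,2,2,1,1,1,20] (ℓ=9, odd), read p_17/q_17
step 0: (10, 1)  from 10·(1,0) + (0,1)
…
step 3: (32, 3)  from 1·(21,2) + (11,1)
step 4: (85, 8)  from 2·(32,3) + (21,2)
…
step 7: (489, 46)  from 1·(287,27) + (202,19)
step 8: (776, 73)  from 1·(489,46) + (287,27)
…
step 11: (32794, 3085)  from 1·(16785,1579) + (16009,1506)
…
step 13: (131952, 12413)  from 2·(49579,4664) + (32794,3085)
step 14: (313483, 29490)  from 2·(131952,12413) + (49579,4664)
…
step 16: (758918, 71393)  from 1·(445435,41903) + (313483,29490)
step 17: (1204353, 113296)  from 1·(758918,71393) + (445435,41903)
→ (1204353, 113296).  Check: 1204353²=1450466148609, 113·113296²=1450466148608, difference 1.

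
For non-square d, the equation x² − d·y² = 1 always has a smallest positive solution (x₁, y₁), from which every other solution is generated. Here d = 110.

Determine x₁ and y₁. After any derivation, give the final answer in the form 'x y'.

√110 = [10; 2,20, …], period ℓ=2 (even) → k=1
k=0  a_k=10  p_k/q_k = 10/1
k=1  a_k=2  p_k/q_k = 21/2
→ (21, 2).  Check: 21²=441, 110·2²=440, difference 1.

21 2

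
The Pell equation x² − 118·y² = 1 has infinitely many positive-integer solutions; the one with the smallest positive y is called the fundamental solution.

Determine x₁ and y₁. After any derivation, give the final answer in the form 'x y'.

√118 → a₀=10, period (1,6,3,2,10,2,3,6,1,20); ℓ=10 even so k=9
a_0=10:  p_0=10·1+0=10,  q_0=10·0+1=1
a_1=1:  p_1=1·10+1=11,  q_1=1·1+0=1
a_2=6:  p_2=6·11+10=76,  q_2=6·1+1=7
…
a_4=2:  p_4=2·239+76=554,  q_4=2·22+7=51
a_5=10:  p_5=10·554+239=5779,  q_5=10·51+22=532
…
a_8=6:  p_8=6·42115+12112=264802,  q_8=6·3877+1115=24377
a_9=1:  p_9=1·264802+42115=306917,  q_9=1·24377+3877=28254
→ (306917, 28254).  Check: 306917²=94198044889, 118·28254²=94198044888, difference 1.

306917 28254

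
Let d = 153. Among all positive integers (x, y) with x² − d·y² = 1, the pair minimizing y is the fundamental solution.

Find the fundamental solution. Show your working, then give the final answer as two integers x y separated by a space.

[12; 2,1,2,2,2,1,2,24] for √153; ℓ=8 ⇒ convergent index 7
k=0  a_k=12  p_k/q_k = 12/1
k=1  a_k=2  p_k/q_k = 25/2
k=2  a_k=1  p_k/q_k = 37/3
k=3  a_k=2  p_k/q_k = 99/8
k=4  a_k=2  p_k/q_k = 235/19
…
k=6  a_k=1  p_k/q_k = 804/65
k=7  a_k=2  p_k/q_k = 2177/176
(x₁, y₁) = (2177, 176);  2177² − 153·176² = 1 ✓

2177 176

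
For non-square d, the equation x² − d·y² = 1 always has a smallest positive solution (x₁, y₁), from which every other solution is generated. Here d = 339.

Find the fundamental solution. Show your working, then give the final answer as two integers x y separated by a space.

[18; 2,2,2,1,17,1,2,2,2,36] for √339; ℓ=10 ⇒ convergent index 9
k=0  a_k=18  p_k/q_k = 18/1
…
k=2  a_k=2  p_k/q_k = 92/5
…
k=4  a_k=1  p_k/q_k = 313/17
k=5  a_k=17  p_k/q_k = 5542/301
k=6  a_k=1  p_k/q_k = 5855/318
…
k=8  a_k=2  p_k/q_k = 40359/2192
k=9  a_k=2  p_k/q_k = 97970/5321
→ (97970, 5321).  Check: 97970²=9598120900, 339·5321²=9598120899, difference 1.

97970 5321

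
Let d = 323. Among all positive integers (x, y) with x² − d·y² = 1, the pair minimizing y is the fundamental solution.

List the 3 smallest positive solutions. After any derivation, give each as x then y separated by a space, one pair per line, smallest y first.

√323 → a₀=17, period (1,34); ℓ=2 even so k=1
a_0=17:  p_0=17·1+0=17,  q_0=17·0+1=1
a_1=1:  p_1=1·17+1=18,  q_1=1·1+0=1
fundamental: x₁=18, y₁=1  (since 324 − 323·1 = 1)
(18+1√323)^2 = 647 + 36√323
(18+1√323)^3 = 23274 + 1295√323

18 1
647 36
23274 1295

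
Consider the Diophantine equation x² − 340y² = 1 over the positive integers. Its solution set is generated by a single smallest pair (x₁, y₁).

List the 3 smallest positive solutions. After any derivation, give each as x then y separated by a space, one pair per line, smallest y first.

√340 = [18; 2,3,1,1,1,…,3,2,36, …], period ℓ=14 (even) → k=13
k=0  a_k=18  p_k/q_k = 18/1
k=1  a_k=2  p_k/q_k = 37/2
…
k=5  a_k=1  p_k/q_k = 461/25
k=6  a_k=1  p_k/q_k = 756/41
k=7  a_k=8  p_k/q_k = 6509/353
k=8  a_k=1  p_k/q_k = 7265/394
k=9  a_k=1  p_k/q_k = 13774/747
k=10  a_k=1  p_k/q_k = 21039/1141
k=11  a_k=1  p_k/q_k = 34813/1888
k=12  a_k=3  p_k/q_k = 125478/6805
k=13  a_k=2  p_k/q_k = 285769/15498
(x₁, y₁) = (285769, 15498);  285769² − 340·15498² = 1 ✓
(x_2, y_2) = (285769·285769 + 340·15498·15498, 285769·15498 + 15498·285769) = (163327842721, 8857695924)
(x_3, y_3) = (285769·163327842721 + 340·15498·8857695924, 285769·8857695924 + 15498·163327842721) = (93348068572789129, 5062509812995614)

285769 15498
163327842721 8857695924
93348068572789129 5062509812995614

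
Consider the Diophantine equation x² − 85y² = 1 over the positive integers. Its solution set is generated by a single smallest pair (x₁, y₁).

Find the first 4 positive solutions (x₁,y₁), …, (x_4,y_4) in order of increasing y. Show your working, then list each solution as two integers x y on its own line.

√85 = [9; 4,1,1,4,18, …], period ℓ=5 (odd) → k=9
step 0: (9, 1)  from 9·(1,0) + (0,1)
step 1: (37, 4)  from 4·(9,1) + (1,0)
…
step 3: (83, 9)  from 1·(46,5) + (37,4)
…
step 5: (6887, 747)  from 18·(378,41) + (83,9)
step 6: (27926, 3029)  from 4·(6887,747) + (378,41)
…
step 8: (62739, 6805)  from 1·(34813,3776) + (27926,3029)
step 9: (285769, 30996)  from 4·(62739,6805) + (34813,3776)
fundamental: x₁=285769, y₁=30996  (since 81663921361 − 85·960752016 = 1)
(285769+30996√85)^2 = 163327842721 + 17715391848√85
(285769+30996√85)^3 = 93348068572789129 + 10125019625991228√85
(285769+30996√85)^4 = 53351968415791425367681 + 5786833466982059076816√85

285769 30996
163327842721 17715391848
93348068572789129 10125019625991228
53351968415791425367681 5786833466982059076816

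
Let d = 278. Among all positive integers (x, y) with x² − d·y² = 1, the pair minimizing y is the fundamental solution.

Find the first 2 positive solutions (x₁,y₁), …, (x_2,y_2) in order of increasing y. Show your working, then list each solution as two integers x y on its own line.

√278 → a₀=16, period (1,2,16,2,1,32); ℓ=6 even so k=5
k=0  a_k=16  p_k/q_k = 16/1
…
k=2  a_k=2  p_k/q_k = 50/3
k=3  a_k=16  p_k/q_k = 817/49
k=4  a_k=2  p_k/q_k = 1684/101
k=5  a_k=1  p_k/q_k = 2501/150
→ (2501, 150).  Check: 2501²=6255001, 278·150²=6255000, difference 1.
(x_2, y_2) = (2501·2501 + 278·150·150, 2501·150 + 150·2501) = (12510001, 750300)

2501 150
12510001 750300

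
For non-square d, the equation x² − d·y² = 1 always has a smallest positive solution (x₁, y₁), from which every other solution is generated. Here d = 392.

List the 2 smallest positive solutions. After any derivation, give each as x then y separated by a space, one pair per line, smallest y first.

d=392: √d = [19; 1,3,1,38] (ℓ=4, even), read p_3/q_3
k=0  a_k=19  p_k/q_k = 19/1
k=1  a_k=1  p_k/q_k = 20/1
k=2  a_k=3  p_k/q_k = 79/4
k=3  a_k=1  p_k/q_k = 99/5
→ (99, 5).  Check: 99²=9801, 392·5²=9800, difference 1.
(99+5√392)^2 = 19601 + 990√392

99 5
19601 990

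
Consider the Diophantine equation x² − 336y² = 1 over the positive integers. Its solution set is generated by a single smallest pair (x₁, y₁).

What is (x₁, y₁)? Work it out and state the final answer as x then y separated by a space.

√336 = [18; 3,36, …], period ℓ=2 (even) → k=1
i=0: a=18 ⇒ p=18, q=1
i=1: a=3 ⇒ p=55, q=3
→ (55, 3).  Check: 55²=3025, 336·3²=3024, difference 1.

55 3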